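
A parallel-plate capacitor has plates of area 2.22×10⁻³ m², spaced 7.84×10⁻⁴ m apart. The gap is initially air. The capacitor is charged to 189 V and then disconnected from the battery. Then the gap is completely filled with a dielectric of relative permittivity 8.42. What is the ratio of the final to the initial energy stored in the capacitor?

Isolated ⇒ Q is held fixed.
C₂ = 8.42 C₁ and U = Q²/(2C), so U₂/U₁ = C₁/C₂ = 0.119.

U₂/U₁ ≈ 0.119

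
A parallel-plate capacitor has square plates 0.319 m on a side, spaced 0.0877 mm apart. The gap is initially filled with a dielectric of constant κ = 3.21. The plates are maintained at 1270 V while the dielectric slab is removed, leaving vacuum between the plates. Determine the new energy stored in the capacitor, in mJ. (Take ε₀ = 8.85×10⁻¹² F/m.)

A = (0.319 m)² = 0.102 m².
Initially C₁ = κε₀A/d = 3.21 × 8.85×10⁻¹² × 0.102 / 8.77×10⁻⁵ = 3.30×10⁻⁸ F.
U₁ = 2.66×10⁻² J.
Battery connected ⇒ V is held fixed. C₂ = 0.312 C₁ and U = ½CV², so U₂/U₁ = C₂/C₁ = 0.312.
U₂ = 0.312 × 2.66×10⁻² = 8.28×10⁻³ J.

8.28 mJ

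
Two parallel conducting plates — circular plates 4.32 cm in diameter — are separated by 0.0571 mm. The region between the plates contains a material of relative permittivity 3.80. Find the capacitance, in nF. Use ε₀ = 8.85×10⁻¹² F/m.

A = π(4.32/2 cm)² = 1.47×10⁻³ m².
C = κε₀A/d = 3.80 × 8.85×10⁻¹² × 1.47×10⁻³ / 5.71×10⁻⁵ = 8.63×10⁻¹⁰ F.

C ≈ 0.863 nF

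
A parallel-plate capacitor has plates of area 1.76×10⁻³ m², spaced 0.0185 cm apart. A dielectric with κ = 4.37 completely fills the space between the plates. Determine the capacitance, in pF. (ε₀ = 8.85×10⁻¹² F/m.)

C = κε₀A/d = 4.37 × 8.85×10⁻¹² × 1.76×10⁻³ / 1.85×10⁻⁴ = 3.68×10⁻¹⁰ F.

368 pF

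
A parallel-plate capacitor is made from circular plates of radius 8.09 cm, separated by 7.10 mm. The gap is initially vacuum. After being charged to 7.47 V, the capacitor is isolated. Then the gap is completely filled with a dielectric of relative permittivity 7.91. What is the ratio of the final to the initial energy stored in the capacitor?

Isolated ⇒ Q is held fixed.
C₂ = 7.91 C₁ and U = Q²/(2C), so U₂/U₁ = C₁/C₂ = 0.126.

0.126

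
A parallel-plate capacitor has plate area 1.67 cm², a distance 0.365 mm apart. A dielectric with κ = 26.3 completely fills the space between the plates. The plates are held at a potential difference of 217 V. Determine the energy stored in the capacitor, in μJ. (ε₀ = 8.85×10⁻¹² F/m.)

A = 1.67 cm² = 1.67×10⁻⁴ m².
C = κε₀A/d = 26.3 × 8.85×10⁻¹² × 1.67×10⁻⁴ / 3.65×10⁻⁴ = 1.06×10⁻¹⁰ F.
U = ½CV² = ½ × 1.06×10⁻¹⁰ × (217)² = 2.51×10⁻⁶ J.

U ≈ 2.51 μJ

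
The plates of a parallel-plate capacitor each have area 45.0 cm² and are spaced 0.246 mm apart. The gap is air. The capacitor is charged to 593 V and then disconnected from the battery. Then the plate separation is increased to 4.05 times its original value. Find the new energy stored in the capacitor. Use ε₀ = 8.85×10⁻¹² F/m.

A = 45.0 cm² = 4.50×10⁻³ m².
Initially C₁ = ε₀A/d = 8.85×10⁻¹² × 4.50×10⁻³ / 2.46×10⁻⁴ = 1.62×10⁻¹⁰ F.
U₁ = 2.85×10⁻⁵ J.
Isolated ⇒ Q is held fixed. C₂ = 0.247 C₁ and U = Q²/(2C), so U₂/U₁ = C₁/C₂ = 4.05.
U₂ = 4.05 × 2.85×10⁻⁵ = 1.15×10⁻⁴ J.

115 μJ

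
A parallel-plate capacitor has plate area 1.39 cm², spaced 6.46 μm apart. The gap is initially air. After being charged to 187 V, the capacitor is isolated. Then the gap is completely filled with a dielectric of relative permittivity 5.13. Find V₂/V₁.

Isolated ⇒ Q is held fixed.
C₂ = 5.13 C₁ and V = Q/C, so V₂/V₁ = C₁/C₂ = 0.195.

V₂/V₁ ≈ 0.195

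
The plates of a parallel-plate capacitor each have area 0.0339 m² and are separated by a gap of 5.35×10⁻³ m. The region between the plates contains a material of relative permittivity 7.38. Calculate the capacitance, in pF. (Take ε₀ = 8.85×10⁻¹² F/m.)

C = κε₀A/d = 7.38 × 8.85×10⁻¹² × 3.39×10⁻² / 5.35×10⁻³ = 4.14×10⁻¹⁰ F.

414 pF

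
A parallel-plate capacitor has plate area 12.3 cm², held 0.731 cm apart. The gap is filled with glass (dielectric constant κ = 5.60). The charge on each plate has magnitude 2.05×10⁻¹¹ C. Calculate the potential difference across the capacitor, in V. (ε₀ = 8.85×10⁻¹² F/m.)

V ≈ 2.46 V

A = 12.3 cm² = 1.23×10⁻³ m².
C = κε₀A/d = 5.60 × 8.85×10⁻¹² × 1.23×10⁻³ / 7.31×10⁻³ = 8.34×10⁻¹² F.
V = Q/C = 2.05×10⁻¹¹ / 8.34×10⁻¹² = 2.46 V.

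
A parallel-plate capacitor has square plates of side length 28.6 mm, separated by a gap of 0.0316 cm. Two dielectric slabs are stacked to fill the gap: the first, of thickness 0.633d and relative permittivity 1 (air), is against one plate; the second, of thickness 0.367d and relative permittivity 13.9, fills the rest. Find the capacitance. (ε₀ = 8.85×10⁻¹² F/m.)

A = (28.6 mm)² = 8.18×10⁻⁴ m².
Stacked slabs ⇒ two capacitors in series, each with the full plate area.
C₁ = κ₁ε₀A/d₁ = 1.00 × 8.85×10⁻¹² × 8.18×10⁻⁴ / 2.00×10⁻⁴ = 3.62×10⁻¹¹ F.
C₂ = κ₂ε₀A/d₂ = 13.9 × 8.85×10⁻¹² × 8.18×10⁻⁴ / 1.16×10⁻⁴ = 8.68×10⁻¹⁰ F.
C = (1/C₁ + 1/C₂)⁻¹ = 3.47×10⁻¹¹ F.

C ≈ 34.7 pF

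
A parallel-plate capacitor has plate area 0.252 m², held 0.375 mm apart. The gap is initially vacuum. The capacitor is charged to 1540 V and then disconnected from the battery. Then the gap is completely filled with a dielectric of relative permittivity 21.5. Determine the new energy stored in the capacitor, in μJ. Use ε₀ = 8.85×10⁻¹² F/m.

Initially C₁ = ε₀A/d = 8.85×10⁻¹² × 0.252 / 3.75×10⁻⁴ = 5.95×10⁻⁹ F.
U₁ = 7.05×10⁻³ J.
Isolated ⇒ Q is held fixed. C₂ = 21.5 C₁ and U = Q²/(2C), so U₂/U₁ = C₁/C₂ = 0.0465.
U₂ = 0.0465 × 7.05×10⁻³ = 3.28×10⁻⁴ J.

U ≈ 328 μJ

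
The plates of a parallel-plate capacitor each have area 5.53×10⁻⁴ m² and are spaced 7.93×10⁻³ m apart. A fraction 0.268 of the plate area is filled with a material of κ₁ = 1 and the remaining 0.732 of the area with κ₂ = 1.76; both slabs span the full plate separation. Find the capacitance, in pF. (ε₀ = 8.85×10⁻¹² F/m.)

C ≈ 0.960 pF

Side-by-side slabs ⇒ two capacitors in parallel, each spanning the full gap.
C₁ = κ₁ε₀A₁/d = 1.00 × 8.85×10⁻¹² × 1.48×10⁻⁴ / 7.93×10⁻³ = 1.65×10⁻¹³ F.
C₂ = κ₂ε₀A₂/d = 1.76 × 8.85×10⁻¹² × 4.05×10⁻⁴ / 7.93×10⁻³ = 7.95×10⁻¹³ F.
C = C₁ + C₂ = 9.60×10⁻¹³ F.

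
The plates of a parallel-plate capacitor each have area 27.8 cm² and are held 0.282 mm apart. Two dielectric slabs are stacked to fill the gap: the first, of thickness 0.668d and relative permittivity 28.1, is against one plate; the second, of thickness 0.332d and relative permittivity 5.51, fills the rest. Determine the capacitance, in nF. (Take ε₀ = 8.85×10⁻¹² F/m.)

A = 27.8 cm² = 2.78×10⁻³ m².
Stacked slabs ⇒ two capacitors in series, each with the full plate area.
C₁ = κ₁ε₀A/d₁ = 28.1 × 8.85×10⁻¹² × 2.78×10⁻³ / 1.88×10⁻⁴ = 3.67×10⁻⁹ F.
C₂ = κ₂ε₀A/d₂ = 5.51 × 8.85×10⁻¹² × 2.78×10⁻³ / 9.36×10⁻⁵ = 1.45×10⁻⁹ F.
C = (1/C₁ + 1/C₂)⁻¹ = 1.04×10⁻⁹ F.

1.04 nF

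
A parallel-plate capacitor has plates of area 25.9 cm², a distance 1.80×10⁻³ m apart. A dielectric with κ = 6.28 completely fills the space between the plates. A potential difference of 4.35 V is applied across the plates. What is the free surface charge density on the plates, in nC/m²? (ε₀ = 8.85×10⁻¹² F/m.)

A = 25.9 cm² = 2.59×10⁻³ m².
C = κε₀A/d = 6.28 × 8.85×10⁻¹² × 2.59×10⁻³ / 1.80×10⁻³ = 8.00×10⁻¹¹ F.
σ = Q/A = CV/A = 8.00×10⁻¹¹ × 4.35 / 2.59×10⁻³ = 1.34×10⁻⁷ C/m².

134 nC/m²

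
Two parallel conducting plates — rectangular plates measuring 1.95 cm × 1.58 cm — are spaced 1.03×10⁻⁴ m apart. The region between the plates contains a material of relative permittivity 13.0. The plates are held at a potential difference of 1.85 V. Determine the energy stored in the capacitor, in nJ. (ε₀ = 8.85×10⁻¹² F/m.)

A = 1.95 × 1.58 cm² = 3.08×10⁻⁴ m².
C = κε₀A/d = 13.0 × 8.85×10⁻¹² × 3.08×10⁻⁴ / 1.03×10⁻⁴ = 3.44×10⁻¹⁰ F.
U = ½CV² = ½ × 3.44×10⁻¹⁰ × (1.85)² = 5.89×10⁻¹⁰ J.

U ≈ 0.589 nJ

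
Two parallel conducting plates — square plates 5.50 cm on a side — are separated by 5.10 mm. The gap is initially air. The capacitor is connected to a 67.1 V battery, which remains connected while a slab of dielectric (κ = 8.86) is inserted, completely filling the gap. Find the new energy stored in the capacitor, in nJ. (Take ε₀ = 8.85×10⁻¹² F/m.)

U ≈ 105 nJ

A = (5.50 cm)² = 3.02×10⁻³ m².
Initially C₁ = ε₀A/d = 8.85×10⁻¹² × 3.02×10⁻³ / 5.10×10⁻³ = 5.25×10⁻¹² F.
U₁ = 1.18×10⁻⁸ J.
Battery connected ⇒ V is held fixed. C₂ = 8.86 C₁ and U = ½CV², so U₂/U₁ = C₂/C₁ = 8.86.
U₂ = 8.86 × 1.18×10⁻⁸ = 1.05×10⁻⁷ J.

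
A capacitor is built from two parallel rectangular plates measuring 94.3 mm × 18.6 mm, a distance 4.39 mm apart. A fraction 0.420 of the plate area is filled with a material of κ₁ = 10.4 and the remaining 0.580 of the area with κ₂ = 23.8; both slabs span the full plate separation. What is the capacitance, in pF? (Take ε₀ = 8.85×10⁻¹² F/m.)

A = 94.3 × 18.6 mm² = 1.75×10⁻³ m².
Side-by-side slabs ⇒ two capacitors in parallel, each spanning the full gap.
C₁ = κ₁ε₀A₁/d = 10.4 × 8.85×10⁻¹² × 7.37×10⁻⁴ / 4.39×10⁻³ = 1.54×10⁻¹¹ F.
C₂ = κ₂ε₀A₂/d = 23.8 × 8.85×10⁻¹² × 1.02×10⁻³ / 4.39×10⁻³ = 4.88×10⁻¹¹ F.
C = C₁ + C₂ = 6.43×10⁻¹¹ F.

C ≈ 64.3 pF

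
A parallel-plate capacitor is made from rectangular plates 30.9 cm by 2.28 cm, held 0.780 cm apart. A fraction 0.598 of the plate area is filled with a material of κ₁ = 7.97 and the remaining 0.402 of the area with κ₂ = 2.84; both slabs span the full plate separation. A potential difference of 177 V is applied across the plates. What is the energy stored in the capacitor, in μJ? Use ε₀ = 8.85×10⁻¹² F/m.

A = 30.9 × 2.28 cm² = 7.05×10⁻³ m².
Side-by-side slabs ⇒ two capacitors in parallel, each spanning the full gap.
C₁ = κ₁ε₀A₁/d = 7.97 × 8.85×10⁻¹² × 4.21×10⁻³ / 7.80×10⁻³ = 3.81×10⁻¹¹ F.
C₂ = κ₂ε₀A₂/d = 2.84 × 8.85×10⁻¹² × 2.83×10⁻³ / 7.80×10⁻³ = 9.13×10⁻¹² F.
C = C₁ + C₂ = 4.72×10⁻¹¹ F.
U = ½CV² = ½ × 4.72×10⁻¹¹ × (177)² = 7.40×10⁻⁷ J.

U ≈ 0.740 μJ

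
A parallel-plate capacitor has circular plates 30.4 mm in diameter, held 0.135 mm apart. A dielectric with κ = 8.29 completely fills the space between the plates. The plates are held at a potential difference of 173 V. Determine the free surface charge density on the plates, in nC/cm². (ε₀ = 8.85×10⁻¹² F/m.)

A = π(30.4/2 mm)² = 7.26×10⁻⁴ m².
C = κε₀A/d = 8.29 × 8.85×10⁻¹² × 7.26×10⁻⁴ / 1.35×10⁻⁴ = 3.94×10⁻¹⁰ F.
σ = Q/A = CV/A = 3.94×10⁻¹⁰ × 173 / 7.26×10⁻⁴ = 9.40×10⁻⁵ C/m².

σ ≈ 9.40 nC/cm²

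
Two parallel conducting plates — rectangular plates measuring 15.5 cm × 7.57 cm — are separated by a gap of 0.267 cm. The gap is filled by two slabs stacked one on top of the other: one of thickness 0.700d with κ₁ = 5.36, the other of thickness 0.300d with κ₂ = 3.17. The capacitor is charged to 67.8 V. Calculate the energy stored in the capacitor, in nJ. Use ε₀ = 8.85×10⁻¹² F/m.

A = 15.5 × 7.57 cm² = 1.17×10⁻² m².
Stacked slabs ⇒ two capacitors in series, each with the full plate area.
C₁ = κ₁ε₀A/d₁ = 5.36 × 8.85×10⁻¹² × 1.17×10⁻² / 1.87×10⁻³ = 2.98×10⁻¹⁰ F.
C₂ = κ₂ε₀A/d₂ = 3.17 × 8.85×10⁻¹² × 1.17×10⁻² / 8.01×10⁻⁴ = 4.11×10⁻¹⁰ F.
C = (1/C₁ + 1/C₂)⁻¹ = 1.73×10⁻¹⁰ F.
U = ½CV² = ½ × 1.73×10⁻¹⁰ × (67.8)² = 3.97×10⁻⁷ J.

U ≈ 397 nJ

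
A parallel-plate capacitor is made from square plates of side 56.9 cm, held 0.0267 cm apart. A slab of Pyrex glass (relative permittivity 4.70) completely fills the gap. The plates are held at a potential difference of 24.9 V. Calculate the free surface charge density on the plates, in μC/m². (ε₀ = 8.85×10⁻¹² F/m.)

3.88 μC/m²

A = (56.9 cm)² = 0.324 m².
C = κε₀A/d = 4.70 × 8.85×10⁻¹² × 0.324 / 2.67×10⁻⁴ = 5.04×10⁻⁸ F.
σ = Q/A = CV/A = 5.04×10⁻⁸ × 24.9 / 0.324 = 3.88×10⁻⁶ C/m².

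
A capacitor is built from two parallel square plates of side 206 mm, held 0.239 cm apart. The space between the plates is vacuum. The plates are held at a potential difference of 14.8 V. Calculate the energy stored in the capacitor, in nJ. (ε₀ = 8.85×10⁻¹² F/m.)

17.2 nJ

A = (206 mm)² = 4.24×10⁻² m².
C = ε₀A/d = 8.85×10⁻¹² × 4.24×10⁻² / 2.39×10⁻³ = 1.57×10⁻¹⁰ F.
U = ½CV² = ½ × 1.57×10⁻¹⁰ × (14.8)² = 1.72×10⁻⁸ J.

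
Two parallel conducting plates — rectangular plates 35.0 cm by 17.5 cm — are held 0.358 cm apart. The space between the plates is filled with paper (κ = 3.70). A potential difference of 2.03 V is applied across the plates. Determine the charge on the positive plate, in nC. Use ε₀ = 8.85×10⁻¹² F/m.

Q ≈ 1.14 nC

A = 35.0 × 17.5 cm² = 6.12×10⁻² m².
C = κε₀A/d = 3.70 × 8.85×10⁻¹² × 6.12×10⁻² / 3.58×10⁻³ = 5.60×10⁻¹⁰ F.
Q = CV = 5.60×10⁻¹⁰ × 2.03 = 1.14×10⁻⁹ C.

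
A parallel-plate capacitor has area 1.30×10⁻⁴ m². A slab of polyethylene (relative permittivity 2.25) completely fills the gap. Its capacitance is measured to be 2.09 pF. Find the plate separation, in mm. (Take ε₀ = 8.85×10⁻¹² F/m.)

d ≈ 1.24 mm

d = κε₀A/C = 2.25 × 8.85×10⁻¹² × 1.30×10⁻⁴ / 2.09×10⁻¹² = 1.24×10⁻³ m.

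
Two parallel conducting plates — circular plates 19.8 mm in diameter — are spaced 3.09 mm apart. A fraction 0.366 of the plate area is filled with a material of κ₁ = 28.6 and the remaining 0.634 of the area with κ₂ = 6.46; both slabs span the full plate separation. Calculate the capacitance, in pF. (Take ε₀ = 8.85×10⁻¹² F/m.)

A = π(19.8/2 mm)² = 3.08×10⁻⁴ m².
Side-by-side slabs ⇒ two capacitors in parallel, each spanning the full gap.
C₁ = κ₁ε₀A₁/d = 28.6 × 8.85×10⁻¹² × 1.13×10⁻⁴ / 3.09×10⁻³ = 9.23×10⁻¹² F.
C₂ = κ₂ε₀A₂/d = 6.46 × 8.85×10⁻¹² × 1.95×10⁻⁴ / 3.09×10⁻³ = 3.61×10⁻¹² F.
C = C₁ + C₂ = 1.28×10⁻¹¹ F.

C ≈ 12.8 pF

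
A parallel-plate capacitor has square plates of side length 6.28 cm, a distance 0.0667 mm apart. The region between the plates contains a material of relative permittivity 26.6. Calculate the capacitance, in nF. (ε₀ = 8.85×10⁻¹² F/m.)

A = (6.28 cm)² = 3.94×10⁻³ m².
C = κε₀A/d = 26.6 × 8.85×10⁻¹² × 3.94×10⁻³ / 6.67×10⁻⁵ = 1.39×10⁻⁸ F.

13.9 nF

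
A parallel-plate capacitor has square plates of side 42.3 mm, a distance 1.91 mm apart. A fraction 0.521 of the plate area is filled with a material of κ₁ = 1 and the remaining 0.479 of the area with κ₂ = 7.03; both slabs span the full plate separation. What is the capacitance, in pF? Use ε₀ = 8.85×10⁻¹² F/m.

C ≈ 32.2 pF

A = (42.3 mm)² = 1.79×10⁻³ m².
Side-by-side slabs ⇒ two capacitors in parallel, each spanning the full gap.
C₁ = κ₁ε₀A₁/d = 1.00 × 8.85×10⁻¹² × 9.32×10⁻⁴ / 1.91×10⁻³ = 4.32×10⁻¹² F.
C₂ = κ₂ε₀A₂/d = 7.03 × 8.85×10⁻¹² × 8.57×10⁻⁴ / 1.91×10⁻³ = 2.79×10⁻¹¹ F.
C = C₁ + C₂ = 3.22×10⁻¹¹ F.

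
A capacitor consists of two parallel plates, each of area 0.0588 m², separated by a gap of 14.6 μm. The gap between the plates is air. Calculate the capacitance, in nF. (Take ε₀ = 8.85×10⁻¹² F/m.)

C ≈ 35.6 nF

C = ε₀A/d = 8.85×10⁻¹² × 5.88×10⁻² / 1.46×10⁻⁵ = 3.56×10⁻⁸ F.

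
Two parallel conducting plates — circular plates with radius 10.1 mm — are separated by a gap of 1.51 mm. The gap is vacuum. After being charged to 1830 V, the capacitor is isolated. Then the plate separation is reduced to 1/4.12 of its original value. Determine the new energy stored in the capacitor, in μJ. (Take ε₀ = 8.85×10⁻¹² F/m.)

A = π(10.1 mm)² = 3.20×10⁻⁴ m².
Initially C₁ = ε₀A/d = 8.85×10⁻¹² × 3.20×10⁻⁴ / 1.51×10⁻³ = 1.88×10⁻¹² F.
U₁ = 3.15×10⁻⁶ J.
Isolated ⇒ Q is held fixed. C₂ = 4.12 C₁ and U = Q²/(2C), so U₂/U₁ = C₁/C₂ = 0.243.
U₂ = 0.243 × 3.15×10⁻⁶ = 7.63×10⁻⁷ J.

U ≈ 0.763 μJ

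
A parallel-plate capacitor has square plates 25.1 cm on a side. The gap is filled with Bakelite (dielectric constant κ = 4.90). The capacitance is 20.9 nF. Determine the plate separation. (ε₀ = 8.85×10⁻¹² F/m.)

A = (25.1 cm)² = 6.30×10⁻² m².
d = κε₀A/C = 4.90 × 8.85×10⁻¹² × 6.30×10⁻² / 2.09×10⁻⁸ = 1.31×10⁻⁴ m.

131 μm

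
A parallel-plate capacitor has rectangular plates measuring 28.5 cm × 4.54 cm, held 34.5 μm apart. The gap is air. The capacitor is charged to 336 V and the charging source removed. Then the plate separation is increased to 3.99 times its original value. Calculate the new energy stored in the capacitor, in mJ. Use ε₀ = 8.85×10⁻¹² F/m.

0.748 mJ

A = 28.5 × 4.54 cm² = 1.29×10⁻² m².
Initially C₁ = ε₀A/d = 8.85×10⁻¹² × 1.29×10⁻² / 3.45×10⁻⁵ = 3.32×10⁻⁹ F.
U₁ = 1.87×10⁻⁴ J.
Isolated ⇒ Q is held fixed. C₂ = 0.251 C₁ and U = Q²/(2C), so U₂/U₁ = C₁/C₂ = 3.99.
U₂ = 3.99 × 1.87×10⁻⁴ = 7.48×10⁻⁴ J.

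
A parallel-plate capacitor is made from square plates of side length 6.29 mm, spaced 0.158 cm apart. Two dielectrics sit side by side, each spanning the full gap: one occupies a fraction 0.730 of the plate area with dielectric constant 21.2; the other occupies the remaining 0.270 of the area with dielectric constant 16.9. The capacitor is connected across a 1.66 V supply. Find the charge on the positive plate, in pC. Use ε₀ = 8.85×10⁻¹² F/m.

Q ≈ 7.37 pC

A = (6.29 mm)² = 3.96×10⁻⁵ m².
Side-by-side slabs ⇒ two capacitors in parallel, each spanning the full gap.
C₁ = κ₁ε₀A₁/d = 21.2 × 8.85×10⁻¹² × 2.89×10⁻⁵ / 1.58×10⁻³ = 3.43×10⁻¹² F.
C₂ = κ₂ε₀A₂/d = 16.9 × 8.85×10⁻¹² × 1.07×10⁻⁵ / 1.58×10⁻³ = 1.01×10⁻¹² F.
C = C₁ + C₂ = 4.44×10⁻¹² F.
Q = CV = 4.44×10⁻¹² × 1.66 = 7.37×10⁻¹² C.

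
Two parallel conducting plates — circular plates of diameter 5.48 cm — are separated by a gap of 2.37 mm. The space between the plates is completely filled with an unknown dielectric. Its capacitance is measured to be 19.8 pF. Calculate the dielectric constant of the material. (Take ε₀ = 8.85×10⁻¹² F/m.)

2.25

A = π(5.48/2 cm)² = 2.36×10⁻³ m².
κ = Cd/(ε₀A) = 1.98×10⁻¹¹ × 2.37×10⁻³ / (8.85×10⁻¹² × 2.36×10⁻³) = 2.25.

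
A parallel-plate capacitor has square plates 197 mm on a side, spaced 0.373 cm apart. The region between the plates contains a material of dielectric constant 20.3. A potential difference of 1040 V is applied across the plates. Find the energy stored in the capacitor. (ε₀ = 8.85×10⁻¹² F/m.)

A = (197 mm)² = 3.88×10⁻² m².
C = κε₀A/d = 20.3 × 8.85×10⁻¹² × 3.88×10⁻² / 3.73×10⁻³ = 1.87×10⁻⁹ F.
U = ½CV² = ½ × 1.87×10⁻⁹ × (1040)² = 1.01×10⁻³ J.

1.01 mJ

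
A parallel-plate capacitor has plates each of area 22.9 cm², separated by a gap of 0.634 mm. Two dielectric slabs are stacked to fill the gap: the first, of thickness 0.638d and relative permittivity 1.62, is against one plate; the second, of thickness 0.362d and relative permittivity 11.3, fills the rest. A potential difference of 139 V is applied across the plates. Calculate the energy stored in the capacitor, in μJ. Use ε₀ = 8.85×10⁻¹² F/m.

A = 22.9 cm² = 2.29×10⁻³ m².
Stacked slabs ⇒ two capacitors in series, each with the full plate area.
C₁ = κ₁ε₀A/d₁ = 1.62 × 8.85×10⁻¹² × 2.29×10⁻³ / 4.04×10⁻⁴ = 8.12×10⁻¹¹ F.
C₂ = κ₂ε₀A/d₂ = 11.3 × 8.85×10⁻¹² × 2.29×10⁻³ / 2.30×10⁻⁴ = 9.98×10⁻¹⁰ F.
C = (1/C₁ + 1/C₂)⁻¹ = 7.51×10⁻¹¹ F.
U = ½CV² = ½ × 7.51×10⁻¹¹ × (139)² = 7.25×10⁻⁷ J.

0.725 μJ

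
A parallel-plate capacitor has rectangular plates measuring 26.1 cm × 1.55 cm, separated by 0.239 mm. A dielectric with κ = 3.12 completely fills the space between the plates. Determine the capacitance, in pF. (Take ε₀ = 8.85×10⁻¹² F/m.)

467 pF

A = 26.1 × 1.55 cm² = 4.05×10⁻³ m².
C = κε₀A/d = 3.12 × 8.85×10⁻¹² × 4.05×10⁻³ / 2.39×10⁻⁴ = 4.67×10⁻¹⁰ F.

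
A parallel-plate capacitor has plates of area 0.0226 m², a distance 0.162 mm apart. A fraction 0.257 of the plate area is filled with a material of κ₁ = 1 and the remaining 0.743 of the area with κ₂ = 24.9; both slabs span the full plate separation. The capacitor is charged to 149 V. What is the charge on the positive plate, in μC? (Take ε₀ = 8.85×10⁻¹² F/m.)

Side-by-side slabs ⇒ two capacitors in parallel, each spanning the full gap.
C₁ = κ₁ε₀A₁/d = 1.00 × 8.85×10⁻¹² × 5.81×10⁻³ / 1.62×10⁻⁴ = 3.17×10⁻¹⁰ F.
C₂ = κ₂ε₀A₂/d = 24.9 × 8.85×10⁻¹² × 1.68×10⁻² / 1.62×10⁻⁴ = 2.28×10⁻⁸ F.
C = C₁ + C₂ = 2.32×10⁻⁸ F.
Q = CV = 2.32×10⁻⁸ × 149 = 3.45×10⁻⁶ C.

3.45 μC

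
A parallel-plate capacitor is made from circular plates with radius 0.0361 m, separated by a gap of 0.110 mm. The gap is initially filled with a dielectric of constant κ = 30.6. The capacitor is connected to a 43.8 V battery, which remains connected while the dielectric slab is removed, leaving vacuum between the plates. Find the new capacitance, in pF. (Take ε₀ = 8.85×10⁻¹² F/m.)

A = π(0.0361 m)² = 4.09×10⁻³ m².
Initially C₁ = κε₀A/d = 30.6 × 8.85×10⁻¹² × 4.09×10⁻³ / 1.10×10⁻⁴ = 1.01×10⁻⁸ F.
C = κε₀A/d scales with κ, so C₂/C₁ = 1/κ = 1/30.6 = 0.0327.
C₂ = 0.0327 × 1.01×10⁻⁸ = 3.29×10⁻¹⁰ F.

329 pF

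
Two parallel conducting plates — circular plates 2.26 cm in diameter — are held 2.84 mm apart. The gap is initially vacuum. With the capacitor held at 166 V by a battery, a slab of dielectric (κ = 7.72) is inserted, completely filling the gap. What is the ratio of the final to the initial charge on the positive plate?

Q₂/Q₁ ≈ 7.72

Battery connected ⇒ V is held fixed.
C₂ = 7.72 C₁ and Q = CV, so Q₂/Q₁ = C₂/C₁ = 7.72.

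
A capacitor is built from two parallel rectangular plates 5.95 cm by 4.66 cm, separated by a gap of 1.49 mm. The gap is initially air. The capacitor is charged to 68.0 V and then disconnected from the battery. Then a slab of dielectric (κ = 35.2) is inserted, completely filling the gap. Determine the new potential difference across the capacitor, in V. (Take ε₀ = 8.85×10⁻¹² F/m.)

V ≈ 1.93 V

A = 5.95 × 4.66 cm² = 2.77×10⁻³ m².
Initially C₁ = ε₀A/d = 8.85×10⁻¹² × 2.77×10⁻³ / 1.49×10⁻³ = 1.65×10⁻¹¹ F.
V₁ = 68.0 V.
Isolated ⇒ Q is held fixed. C₂ = 35.2 C₁ and V = Q/C, so V₂/V₁ = C₁/C₂ = 0.0284.
V₂ = 0.0284 × 68.0 = 1.93 V.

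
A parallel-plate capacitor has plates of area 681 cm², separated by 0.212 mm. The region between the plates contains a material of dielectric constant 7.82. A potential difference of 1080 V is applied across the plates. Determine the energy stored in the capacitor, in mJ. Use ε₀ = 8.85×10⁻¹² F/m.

A = 681 cm² = 6.81×10⁻² m².
C = κε₀A/d = 7.82 × 8.85×10⁻¹² × 6.81×10⁻² / 2.12×10⁻⁴ = 2.22×10⁻⁸ F.
U = ½CV² = ½ × 2.22×10⁻⁸ × (1080)² = 1.30×10⁻² J.

13.0 mJ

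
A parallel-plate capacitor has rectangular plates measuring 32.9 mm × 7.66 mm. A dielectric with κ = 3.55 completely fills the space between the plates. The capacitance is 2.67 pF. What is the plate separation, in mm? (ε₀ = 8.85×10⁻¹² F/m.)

A = 32.9 × 7.66 mm² = 2.52×10⁻⁴ m².
d = κε₀A/C = 3.55 × 8.85×10⁻¹² × 2.52×10⁻⁴ / 2.67×10⁻¹² = 2.97×10⁻³ m.

d ≈ 2.97 mm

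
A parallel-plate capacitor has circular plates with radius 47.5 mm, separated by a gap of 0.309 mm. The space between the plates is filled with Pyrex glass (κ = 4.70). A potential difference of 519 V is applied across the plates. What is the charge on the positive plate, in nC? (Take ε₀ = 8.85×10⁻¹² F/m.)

A = π(47.5 mm)² = 7.09×10⁻³ m².
C = κε₀A/d = 4.70 × 8.85×10⁻¹² × 7.09×10⁻³ / 3.09×10⁻⁴ = 9.54×10⁻¹⁰ F.
Q = CV = 9.54×10⁻¹⁰ × 519 = 4.95×10⁻⁷ C.

Q ≈ 495 nC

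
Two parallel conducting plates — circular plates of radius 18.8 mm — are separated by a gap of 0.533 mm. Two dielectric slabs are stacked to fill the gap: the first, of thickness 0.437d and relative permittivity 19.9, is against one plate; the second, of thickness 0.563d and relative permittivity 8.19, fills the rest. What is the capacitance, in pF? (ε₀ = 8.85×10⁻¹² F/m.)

C ≈ 203 pF

A = π(18.8 mm)² = 1.11×10⁻³ m².
Stacked slabs ⇒ two capacitors in series, each with the full plate area.
C₁ = κ₁ε₀A/d₁ = 19.9 × 8.85×10⁻¹² × 1.11×10⁻³ / 2.33×10⁻⁴ = 8.40×10⁻¹⁰ F.
C₂ = κ₂ε₀A/d₂ = 8.19 × 8.85×10⁻¹² × 1.11×10⁻³ / 3.00×10⁻⁴ = 2.68×10⁻¹⁰ F.
C = (1/C₁ + 1/C₂)⁻¹ = 2.03×10⁻¹⁰ F.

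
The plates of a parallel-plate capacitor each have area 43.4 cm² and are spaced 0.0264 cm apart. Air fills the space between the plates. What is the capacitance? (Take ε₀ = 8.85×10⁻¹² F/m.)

145 pF

A = 43.4 cm² = 4.34×10⁻³ m².
C = ε₀A/d = 8.85×10⁻¹² × 4.34×10⁻³ / 2.64×10⁻⁴ = 1.45×10⁻¹⁰ F.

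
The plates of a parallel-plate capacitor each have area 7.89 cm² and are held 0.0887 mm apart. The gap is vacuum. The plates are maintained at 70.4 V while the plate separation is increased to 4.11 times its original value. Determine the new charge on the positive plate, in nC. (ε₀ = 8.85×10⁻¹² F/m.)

A = 7.89 cm² = 7.89×10⁻⁴ m².
Initially C₁ = ε₀A/d = 8.85×10⁻¹² × 7.89×10⁻⁴ / 8.87×10⁻⁵ = 7.87×10⁻¹¹ F.
Q₁ = 5.54×10⁻⁹ C.
Battery connected ⇒ V is held fixed. C₂ = 0.243 C₁ and Q = CV, so Q₂/Q₁ = C₂/C₁ = 0.243.
Q₂ = 0.243 × 5.54×10⁻⁹ = 1.35×10⁻⁹ C.

1.35 nC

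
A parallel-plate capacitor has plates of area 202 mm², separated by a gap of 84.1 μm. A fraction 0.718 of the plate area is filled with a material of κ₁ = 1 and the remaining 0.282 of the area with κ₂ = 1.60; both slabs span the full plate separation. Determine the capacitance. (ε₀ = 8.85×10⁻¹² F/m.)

C ≈ 24.9 pF

A = 202 mm² = 2.02×10⁻⁴ m².
Side-by-side slabs ⇒ two capacitors in parallel, each spanning the full gap.
C₁ = κ₁ε₀A₁/d = 1.00 × 8.85×10⁻¹² × 1.45×10⁻⁴ / 8.41×10⁻⁵ = 1.53×10⁻¹¹ F.
C₂ = κ₂ε₀A₂/d = 1.60 × 8.85×10⁻¹² × 5.70×10⁻⁵ / 8.41×10⁻⁵ = 9.59×10⁻¹² F.
C = C₁ + C₂ = 2.49×10⁻¹¹ F.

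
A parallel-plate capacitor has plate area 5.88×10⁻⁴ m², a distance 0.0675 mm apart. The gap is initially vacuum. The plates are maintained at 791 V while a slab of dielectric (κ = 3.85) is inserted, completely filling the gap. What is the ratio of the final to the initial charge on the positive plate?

Battery connected ⇒ V is held fixed.
C₂ = 3.85 C₁ and Q = CV, so Q₂/Q₁ = C₂/C₁ = 3.85.

Q₂/Q₁ ≈ 3.85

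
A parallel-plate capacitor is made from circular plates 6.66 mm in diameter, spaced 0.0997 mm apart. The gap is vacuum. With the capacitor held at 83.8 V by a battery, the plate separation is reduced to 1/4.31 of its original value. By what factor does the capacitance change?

C₂/C₁ ≈ 4.31

C = ε₀A/d scales as 1/d, so C₂/C₁ = d₁/d₂ = 4.31.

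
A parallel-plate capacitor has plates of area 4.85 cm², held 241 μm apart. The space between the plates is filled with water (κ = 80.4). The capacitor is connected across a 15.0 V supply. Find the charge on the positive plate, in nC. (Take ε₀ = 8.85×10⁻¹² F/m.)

21.5 nC

A = 4.85 cm² = 4.85×10⁻⁴ m².
C = κε₀A/d = 80.4 × 8.85×10⁻¹² × 4.85×10⁻⁴ / 2.41×10⁻⁴ = 1.43×10⁻⁹ F.
Q = CV = 1.43×10⁻⁹ × 15.0 = 2.15×10⁻⁸ C.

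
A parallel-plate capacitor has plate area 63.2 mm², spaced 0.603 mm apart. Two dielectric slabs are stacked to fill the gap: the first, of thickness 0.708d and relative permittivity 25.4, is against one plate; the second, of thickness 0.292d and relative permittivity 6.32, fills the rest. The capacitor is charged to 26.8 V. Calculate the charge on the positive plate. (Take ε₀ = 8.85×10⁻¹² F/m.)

A = 63.2 mm² = 6.32×10⁻⁵ m².
Stacked slabs ⇒ two capacitors in series, each with the full plate area.
C₁ = κ₁ε₀A/d₁ = 25.4 × 8.85×10⁻¹² × 6.32×10⁻⁵ / 4.27×10⁻⁴ = 3.33×10⁻¹¹ F.
C₂ = κ₂ε₀A/d₂ = 6.32 × 8.85×10⁻¹² × 6.32×10⁻⁵ / 1.76×10⁻⁴ = 2.01×10⁻¹¹ F.
C = (1/C₁ + 1/C₂)⁻¹ = 1.25×10⁻¹¹ F.
Q = CV = 1.25×10⁻¹¹ × 26.8 = 3.36×10⁻¹⁰ C.

336 pC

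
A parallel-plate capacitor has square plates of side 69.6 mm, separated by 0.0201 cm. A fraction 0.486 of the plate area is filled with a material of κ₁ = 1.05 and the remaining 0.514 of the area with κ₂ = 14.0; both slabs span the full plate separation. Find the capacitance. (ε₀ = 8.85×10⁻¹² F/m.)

C ≈ 1.64 nF

A = (69.6 mm)² = 4.84×10⁻³ m².
Side-by-side slabs ⇒ two capacitors in parallel, each spanning the full gap.
C₁ = κ₁ε₀A₁/d = 1.05 × 8.85×10⁻¹² × 2.35×10⁻³ / 2.01×10⁻⁴ = 1.09×10⁻¹⁰ F.
C₂ = κ₂ε₀A₂/d = 14.0 × 8.85×10⁻¹² × 2.49×10⁻³ / 2.01×10⁻⁴ = 1.53×10⁻⁹ F.
C = C₁ + C₂ = 1.64×10⁻⁹ F.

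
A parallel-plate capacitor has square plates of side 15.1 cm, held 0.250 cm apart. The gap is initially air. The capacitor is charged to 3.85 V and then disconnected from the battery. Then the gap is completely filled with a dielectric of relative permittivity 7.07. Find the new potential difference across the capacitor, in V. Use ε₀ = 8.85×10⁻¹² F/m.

0.545 V

A = (15.1 cm)² = 2.28×10⁻² m².
Initially C₁ = ε₀A/d = 8.85×10⁻¹² × 2.28×10⁻² / 2.50×10⁻³ = 8.07×10⁻¹¹ F.
V₁ = 3.85 V.
Isolated ⇒ Q is held fixed. C₂ = 7.07 C₁ and V = Q/C, so V₂/V₁ = C₁/C₂ = 0.141.
V₂ = 0.141 × 3.85 = 0.545 V.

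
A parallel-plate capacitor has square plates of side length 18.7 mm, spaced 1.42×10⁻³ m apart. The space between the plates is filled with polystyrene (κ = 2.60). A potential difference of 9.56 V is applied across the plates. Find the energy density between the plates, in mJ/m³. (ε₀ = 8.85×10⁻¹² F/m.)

0.521 mJ/m³

E = V/d = 9.56 / 1.42×10⁻³ = 6.73×10³ V/m.
u = ½κε₀E² = ½ × 2.60 × 8.85×10⁻¹² × (6.73×10³)² = 5.21×10⁻⁴ J/m³.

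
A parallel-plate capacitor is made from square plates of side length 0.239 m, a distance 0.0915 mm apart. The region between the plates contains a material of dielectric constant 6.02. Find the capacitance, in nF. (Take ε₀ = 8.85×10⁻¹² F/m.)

A = (0.239 m)² = 5.71×10⁻² m².
C = κε₀A/d = 6.02 × 8.85×10⁻¹² × 5.71×10⁻² / 9.15×10⁻⁵ = 3.33×10⁻⁸ F.

33.3 nF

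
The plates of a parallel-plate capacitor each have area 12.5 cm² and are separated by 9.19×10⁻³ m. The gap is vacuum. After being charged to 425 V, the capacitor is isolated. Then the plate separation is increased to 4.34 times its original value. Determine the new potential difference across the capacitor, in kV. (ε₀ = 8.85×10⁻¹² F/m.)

1.84 kV

A = 12.5 cm² = 1.25×10⁻³ m².
Initially C₁ = ε₀A/d = 8.85×10⁻¹² × 1.25×10⁻³ / 9.19×10⁻³ = 1.20×10⁻¹² F.
V₁ = 4.25×10² V.
Isolated ⇒ Q is held fixed. C₂ = 0.230 C₁ and V = Q/C, so V₂/V₁ = C₁/C₂ = 4.34.
V₂ = 4.34 × 4.25×10² = 1.84×10³ V.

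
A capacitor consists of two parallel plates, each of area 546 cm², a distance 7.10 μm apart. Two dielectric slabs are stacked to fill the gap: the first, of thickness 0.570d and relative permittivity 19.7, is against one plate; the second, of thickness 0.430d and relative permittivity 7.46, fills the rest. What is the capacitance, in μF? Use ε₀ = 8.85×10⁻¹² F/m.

A = 546 cm² = 5.46×10⁻² m².
Stacked slabs ⇒ two capacitors in series, each with the full plate area.
C₁ = κ₁ε₀A/d₁ = 19.7 × 8.85×10⁻¹² × 5.46×10⁻² / 4.05×10⁻⁶ = 2.35×10⁻⁶ F.
C₂ = κ₂ε₀A/d₂ = 7.46 × 8.85×10⁻¹² × 5.46×10⁻² / 3.05×10⁻⁶ = 1.18×10⁻⁶ F.
C = (1/C₁ + 1/C₂)⁻¹ = 7.86×10⁻⁷ F.

0.786 μF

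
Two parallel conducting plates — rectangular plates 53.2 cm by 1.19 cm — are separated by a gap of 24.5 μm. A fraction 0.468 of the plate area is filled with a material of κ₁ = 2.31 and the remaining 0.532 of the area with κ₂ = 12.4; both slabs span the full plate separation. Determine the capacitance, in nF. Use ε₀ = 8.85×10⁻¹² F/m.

17.6 nF

A = 53.2 × 1.19 cm² = 6.33×10⁻³ m².
Side-by-side slabs ⇒ two capacitors in parallel, each spanning the full gap.
C₁ = κ₁ε₀A₁/d = 2.31 × 8.85×10⁻¹² × 2.96×10⁻³ / 2.45×10⁻⁵ = 2.47×10⁻⁹ F.
C₂ = κ₂ε₀A₂/d = 12.4 × 8.85×10⁻¹² × 3.37×10⁻³ / 2.45×10⁻⁵ = 1.51×10⁻⁸ F.
C = C₁ + C₂ = 1.76×10⁻⁸ F.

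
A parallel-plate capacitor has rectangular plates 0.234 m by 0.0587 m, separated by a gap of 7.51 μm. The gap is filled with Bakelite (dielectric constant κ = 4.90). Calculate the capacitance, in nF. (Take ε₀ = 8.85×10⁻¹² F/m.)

A = 0.234 × 0.0587 m² = 1.37×10⁻² m².
C = κε₀A/d = 4.90 × 8.85×10⁻¹² × 1.37×10⁻² / 7.51×10⁻⁶ = 7.93×10⁻⁸ F.

79.3 nF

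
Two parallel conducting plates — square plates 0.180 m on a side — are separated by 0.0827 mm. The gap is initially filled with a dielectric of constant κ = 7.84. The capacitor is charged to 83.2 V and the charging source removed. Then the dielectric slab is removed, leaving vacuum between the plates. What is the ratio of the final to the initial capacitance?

C₂/C₁ ≈ 0.128

C = κε₀A/d scales with κ, so C₂/C₁ = 1/κ = 1/7.84 = 0.128.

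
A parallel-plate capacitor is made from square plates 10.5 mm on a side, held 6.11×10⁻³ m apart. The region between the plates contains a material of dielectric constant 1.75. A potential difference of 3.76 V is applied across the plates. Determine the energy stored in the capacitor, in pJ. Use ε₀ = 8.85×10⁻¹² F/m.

1.98 pJ

A = (10.5 mm)² = 1.10×10⁻⁴ m².
C = κε₀A/d = 1.75 × 8.85×10⁻¹² × 1.10×10⁻⁴ / 6.11×10⁻³ = 2.79×10⁻¹³ F.
U = ½CV² = ½ × 2.79×10⁻¹³ × (3.76)² = 1.98×10⁻¹² J.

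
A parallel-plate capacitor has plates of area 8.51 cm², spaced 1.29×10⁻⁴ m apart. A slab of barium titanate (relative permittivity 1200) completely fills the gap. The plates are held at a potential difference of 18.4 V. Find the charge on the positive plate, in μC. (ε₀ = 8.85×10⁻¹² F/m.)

Q ≈ 1.29 μC

A = 8.51 cm² = 8.51×10⁻⁴ m².
C = κε₀A/d = 1200 × 8.85×10⁻¹² × 8.51×10⁻⁴ / 1.29×10⁻⁴ = 7.01×10⁻⁸ F.
Q = CV = 7.01×10⁻⁸ × 18.4 = 1.29×10⁻⁶ C.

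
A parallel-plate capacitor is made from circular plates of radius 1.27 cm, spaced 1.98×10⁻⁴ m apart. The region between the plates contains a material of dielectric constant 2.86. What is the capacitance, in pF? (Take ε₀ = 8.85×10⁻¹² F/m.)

A = π(1.27 cm)² = 5.07×10⁻⁴ m².
C = κε₀A/d = 2.86 × 8.85×10⁻¹² × 5.07×10⁻⁴ / 1.98×10⁻⁴ = 6.48×10⁻¹¹ F.

64.8 pF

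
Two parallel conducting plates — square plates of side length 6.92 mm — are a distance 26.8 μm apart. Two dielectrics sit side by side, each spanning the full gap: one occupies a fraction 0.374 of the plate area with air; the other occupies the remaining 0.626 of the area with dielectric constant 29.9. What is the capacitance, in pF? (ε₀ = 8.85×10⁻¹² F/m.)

A = (6.92 mm)² = 4.79×10⁻⁵ m².
Side-by-side slabs ⇒ two capacitors in parallel, each spanning the full gap.
C₁ = κ₁ε₀A₁/d = 1.00 × 8.85×10⁻¹² × 1.79×10⁻⁵ / 2.68×10⁻⁵ = 5.91×10⁻¹² F.
C₂ = κ₂ε₀A₂/d = 29.9 × 8.85×10⁻¹² × 3.00×10⁻⁵ / 2.68×10⁻⁵ = 2.96×10⁻¹⁰ F.
C = C₁ + C₂ = 3.02×10⁻¹⁰ F.

C ≈ 302 pF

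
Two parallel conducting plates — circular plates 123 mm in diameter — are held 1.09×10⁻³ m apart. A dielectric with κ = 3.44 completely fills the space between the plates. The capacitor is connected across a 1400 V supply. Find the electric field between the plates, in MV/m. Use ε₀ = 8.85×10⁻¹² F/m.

E ≈ 1.28 MV/m

E = V/d = 1400 / 1.09×10⁻³ = 1.28×10⁶ V/m.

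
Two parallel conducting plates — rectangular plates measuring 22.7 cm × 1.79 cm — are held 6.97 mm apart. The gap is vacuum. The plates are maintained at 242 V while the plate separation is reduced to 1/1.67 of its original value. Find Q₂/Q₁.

1.67

Battery connected ⇒ V is held fixed.
C₂ = 1.67 C₁ and Q = CV, so Q₂/Q₁ = C₂/C₁ = 1.67.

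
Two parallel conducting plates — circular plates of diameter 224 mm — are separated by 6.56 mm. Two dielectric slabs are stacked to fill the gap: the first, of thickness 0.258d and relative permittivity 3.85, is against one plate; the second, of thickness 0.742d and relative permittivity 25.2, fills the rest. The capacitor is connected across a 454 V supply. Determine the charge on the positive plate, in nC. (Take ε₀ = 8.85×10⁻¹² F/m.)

250 nC

A = π(224/2 mm)² = 3.94×10⁻² m².
Stacked slabs ⇒ two capacitors in series, each with the full plate area.
C₁ = κ₁ε₀A/d₁ = 3.85 × 8.85×10⁻¹² × 3.94×10⁻² / 1.69×10⁻³ = 7.93×10⁻¹⁰ F.
C₂ = κ₂ε₀A/d₂ = 25.2 × 8.85×10⁻¹² × 3.94×10⁻² / 4.87×10⁻³ = 1.81×10⁻⁹ F.
C = (1/C₁ + 1/C₂)⁻¹ = 5.51×10⁻¹⁰ F.
Q = CV = 5.51×10⁻¹⁰ × 454 = 2.50×10⁻⁷ C.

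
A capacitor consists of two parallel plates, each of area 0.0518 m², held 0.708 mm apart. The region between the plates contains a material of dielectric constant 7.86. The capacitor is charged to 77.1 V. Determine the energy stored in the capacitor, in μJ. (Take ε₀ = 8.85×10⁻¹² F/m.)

C = κε₀A/d = 7.86 × 8.85×10⁻¹² × 5.18×10⁻² / 7.08×10⁻⁴ = 5.09×10⁻⁹ F.
U = ½CV² = ½ × 5.09×10⁻⁹ × (77.1)² = 1.51×10⁻⁵ J.

U ≈ 15.1 μJ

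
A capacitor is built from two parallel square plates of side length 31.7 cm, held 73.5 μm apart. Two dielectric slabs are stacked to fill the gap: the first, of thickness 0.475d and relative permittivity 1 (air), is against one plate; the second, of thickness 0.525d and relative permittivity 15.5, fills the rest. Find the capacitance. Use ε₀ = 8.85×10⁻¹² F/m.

C ≈ 23.8 nF

A = (31.7 cm)² = 0.100 m².
Stacked slabs ⇒ two capacitors in series, each with the full plate area.
C₁ = κ₁ε₀A/d₁ = 1.00 × 8.85×10⁻¹² × 0.100 / 3.49×10⁻⁵ = 2.55×10⁻⁸ F.
C₂ = κ₂ε₀A/d₂ = 15.5 × 8.85×10⁻¹² × 0.100 / 3.86×10⁻⁵ = 3.57×10⁻⁷ F.
C = (1/C₁ + 1/C₂)⁻¹ = 2.38×10⁻⁸ F.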